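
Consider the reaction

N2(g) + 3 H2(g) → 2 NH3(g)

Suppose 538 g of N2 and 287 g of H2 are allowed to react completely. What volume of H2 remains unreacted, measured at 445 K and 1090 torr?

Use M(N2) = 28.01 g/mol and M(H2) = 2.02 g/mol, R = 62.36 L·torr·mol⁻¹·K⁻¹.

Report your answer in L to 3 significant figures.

2150 L

n(N2) = 538 / 28.01 = 19.21 mol
n(H2) = 287 / 2.02 = 142.1 mol
For 19.21 mol N2, stoichiometry requires (3/1) × 19.21 = 57.63 mol H2; 142.1 mol is available, so N2 is limiting.
n(H2) consumed = (3/1) × 19.21 = 57.63 mol; remaining = 142.1 − 57.63 = 84.47 mol
V(H2) = nRT/P = 84.47 × 62.36 × 445 / 1090 = 2151 L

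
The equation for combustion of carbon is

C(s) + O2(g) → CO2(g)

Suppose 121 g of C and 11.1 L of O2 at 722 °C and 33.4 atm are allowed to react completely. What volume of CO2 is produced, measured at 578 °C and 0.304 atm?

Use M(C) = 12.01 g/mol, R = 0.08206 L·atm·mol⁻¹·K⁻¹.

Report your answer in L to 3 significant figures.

n(C) = 121 / 12.01 = 10.07 mol
n(O2) = PV/RT = (33.4 × 11.1) / (0.08206 × 995.15) = 4.540 mol
For 10.07 mol C, stoichiometry requires (1/1) × 10.07 = 10.07 mol O2; 4.540 mol is available, so O2 is limiting.
n(CO2) = (1/1) × 4.540 = 4.540 mol
V(CO2) = nRT/P = 4.540 × 0.08206 × 851.15 / 0.304 = 1043 L

1040 L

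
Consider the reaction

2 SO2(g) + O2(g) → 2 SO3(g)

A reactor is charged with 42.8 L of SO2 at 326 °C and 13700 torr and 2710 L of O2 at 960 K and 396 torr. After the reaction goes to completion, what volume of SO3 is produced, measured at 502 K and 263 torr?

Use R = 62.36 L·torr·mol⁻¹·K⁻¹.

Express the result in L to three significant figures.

n(SO2) = PV/RT = (13700 × 42.8) / (62.36 × 599.15) = 15.69 mol
n(O2) = PV/RT = (396 × 2710) / (62.36 × 960) = 17.93 mol
For 15.69 mol SO2, stoichiometry requires (1/2) × 15.69 = 7.845 mol O2; 17.93 mol is available, so SO2 is limiting.
n(SO3) = (2/2) × 15.69 = 15.69 mol
V(SO3) = nRT/P = 15.69 × 62.36 × 502 / 263 = 1868 L

1870 L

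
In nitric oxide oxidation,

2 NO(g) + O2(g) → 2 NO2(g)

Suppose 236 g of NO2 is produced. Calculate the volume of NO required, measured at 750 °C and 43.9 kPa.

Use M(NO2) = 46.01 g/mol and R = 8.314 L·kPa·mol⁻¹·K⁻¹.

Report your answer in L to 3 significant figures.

994 L

n(NO2) = 236.0 / 46.01 = 5.129 mol
n(NO) = (2/2) × 5.129 = 5.129 mol
V = nRT/P = 5.129 × 8.314 × 1023.15 / 43.9 = 993.8 L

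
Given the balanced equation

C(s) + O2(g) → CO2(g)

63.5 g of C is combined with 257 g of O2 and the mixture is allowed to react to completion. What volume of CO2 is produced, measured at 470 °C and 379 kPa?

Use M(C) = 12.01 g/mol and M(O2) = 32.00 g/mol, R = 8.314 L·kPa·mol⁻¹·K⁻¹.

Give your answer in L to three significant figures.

86.2 L

n(C) = 63.5 / 12.01 = 5.287 mol
n(O2) = 257 / 32.00 = 8.031 mol
For 5.287 mol C, stoichiometry requires (1/1) × 5.287 = 5.287 mol O2; 8.031 mol is available, so C is limiting.
n(CO2) = (1/1) × 5.287 = 5.287 mol
V(CO2) = nRT/P = 5.287 × 8.314 × 743.15 / 379 = 86.19 L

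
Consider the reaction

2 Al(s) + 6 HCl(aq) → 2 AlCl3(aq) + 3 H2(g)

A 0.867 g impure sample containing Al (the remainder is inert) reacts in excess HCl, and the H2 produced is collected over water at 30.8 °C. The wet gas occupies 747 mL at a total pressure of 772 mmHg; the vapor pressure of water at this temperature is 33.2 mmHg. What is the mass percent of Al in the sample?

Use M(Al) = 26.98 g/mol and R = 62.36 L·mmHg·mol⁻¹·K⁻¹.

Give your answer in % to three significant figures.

P(H2) = 772 − 33.2 = 738.8 mmHg
n(H2) = PV/RT = (738.8 × 0.7470) / (62.36 × 303.95) = 0.02912 mol
n(Al) = (2/3) × 0.02912 = 0.01941 mol
m(Al) = 0.01941 × 26.98 = 0.5237 g
%Al = 0.5237 / 0.867 × 100 = 60.40%

60.4 %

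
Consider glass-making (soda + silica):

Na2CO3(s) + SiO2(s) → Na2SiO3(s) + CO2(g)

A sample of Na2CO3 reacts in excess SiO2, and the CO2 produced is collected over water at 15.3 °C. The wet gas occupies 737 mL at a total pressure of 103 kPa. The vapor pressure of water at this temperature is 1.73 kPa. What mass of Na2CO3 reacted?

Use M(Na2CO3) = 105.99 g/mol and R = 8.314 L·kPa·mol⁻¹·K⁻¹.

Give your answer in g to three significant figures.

P(CO2) = 103 − 1.73 = 101.3 kPa
n(CO2) = PV/RT = (101.3 × 0.7370) / (8.314 × 288.45) = 0.03113 mol
n(Na2CO3) = (1/1) × 0.03113 = 0.03113 mol
m(Na2CO3) = 0.03113 × 105.99 = 3.299 g

3.30 g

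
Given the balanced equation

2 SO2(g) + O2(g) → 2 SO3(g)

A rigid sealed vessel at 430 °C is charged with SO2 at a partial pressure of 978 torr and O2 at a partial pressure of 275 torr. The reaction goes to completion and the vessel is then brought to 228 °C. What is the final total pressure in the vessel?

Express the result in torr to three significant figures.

697 torr

With V and T fixed, P_i ∝ n_i, so the mole ratios apply directly to partial pressures at 430 °C.
P(O2) required for 978 torr of SO2 = (1/2) × 978 = 489.0 torr; available 275 torr, so O2 is limiting.
P(SO2) remaining = 978 − (2/1) × 275 = 428.0 torr
P(gaseous products) = (2)/1 × 275 = 550.0 torr
P_total at 430 °C = 428.0 + 550.0 = 978.0 torr
Scaling to 228 °C: P = 978.0 × 501.15/703.15 = 697.0 torr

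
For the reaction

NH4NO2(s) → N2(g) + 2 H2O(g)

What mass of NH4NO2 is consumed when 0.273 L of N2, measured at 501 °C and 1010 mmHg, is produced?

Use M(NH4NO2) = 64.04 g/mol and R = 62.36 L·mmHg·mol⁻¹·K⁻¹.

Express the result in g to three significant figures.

0.366 g

n(N2) = PV/RT = (1010 × 0.273) / (62.36 × 774.15) = 0.005712 mol
n(NH4NO2) = (1/1) × 0.005712 = 0.005712 mol
m(NH4NO2) = 0.005712 × 64.04 = 0.3658 g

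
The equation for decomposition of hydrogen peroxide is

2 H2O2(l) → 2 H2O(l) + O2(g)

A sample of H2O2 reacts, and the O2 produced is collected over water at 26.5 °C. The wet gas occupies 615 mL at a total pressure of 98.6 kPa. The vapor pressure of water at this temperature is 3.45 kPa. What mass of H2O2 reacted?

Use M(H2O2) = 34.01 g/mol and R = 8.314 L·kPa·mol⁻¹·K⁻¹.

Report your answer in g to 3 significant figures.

1.60 g

P(O2) = 98.6 − 3.45 = 95.15 kPa
n(O2) = PV/RT = (95.15 × 0.6150) / (8.314 × 299.65) = 0.02349 mol
n(H2O2) = (2/1) × 0.02349 = 0.04698 mol
m(H2O2) = 0.04698 × 34.01 = 1.598 g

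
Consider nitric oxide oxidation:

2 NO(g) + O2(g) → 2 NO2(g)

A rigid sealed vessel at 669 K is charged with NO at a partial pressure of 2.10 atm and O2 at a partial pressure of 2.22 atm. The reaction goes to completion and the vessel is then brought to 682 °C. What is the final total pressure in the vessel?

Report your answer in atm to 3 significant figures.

4.67 atm

At constant V, partial pressures at 669 K are proportional to moles, so apply stoichiometry directly to pressures.
P(O2) required for 2.10 atm of NO = (1/2) × 2.10 = 1.050 atm; available 2.22 atm, so NO is limiting.
P(O2) remaining = 2.22 − (1/2) × 2.10 = 1.170 atm
P(gaseous products) = (2)/2 × 2.10 = 2.100 atm
P_total at 669 K = 1.170 + 2.100 = 3.270 atm
Scaling to 682 °C: P = 3.270 × 955.15/669 = 4.669 atm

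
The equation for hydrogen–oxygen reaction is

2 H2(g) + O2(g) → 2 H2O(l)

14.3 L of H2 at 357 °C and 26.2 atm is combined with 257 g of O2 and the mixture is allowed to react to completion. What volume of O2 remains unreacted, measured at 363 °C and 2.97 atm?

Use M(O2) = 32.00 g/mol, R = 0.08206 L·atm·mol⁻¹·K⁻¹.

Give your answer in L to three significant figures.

n(H2) = PV/RT = (26.2 × 14.3) / (0.08206 × 630.15) = 7.245 mol
n(O2) = 257 / 32.00 = 8.031 mol
For 7.245 mol H2, stoichiometry requires (1/2) × 7.245 = 3.623 mol O2; 8.031 mol is available, so H2 is limiting.
n(O2) consumed = (1/2) × 7.245 = 3.623 mol; remaining = 8.031 − 3.623 = 4.408 mol
V(O2) = nRT/P = 4.408 × 0.08206 × 636.15 / 2.97 = 77.48 L

77.5 L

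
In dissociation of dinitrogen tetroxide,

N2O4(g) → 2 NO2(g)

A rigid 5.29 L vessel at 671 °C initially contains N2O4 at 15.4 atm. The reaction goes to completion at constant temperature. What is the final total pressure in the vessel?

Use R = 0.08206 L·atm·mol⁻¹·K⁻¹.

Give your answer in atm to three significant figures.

30.8 atm

Rigid vessel, constant T ⇒ P scales with total gas moles (1 → 2).
P_final = (2/1) × 15.4 = 30.80 atm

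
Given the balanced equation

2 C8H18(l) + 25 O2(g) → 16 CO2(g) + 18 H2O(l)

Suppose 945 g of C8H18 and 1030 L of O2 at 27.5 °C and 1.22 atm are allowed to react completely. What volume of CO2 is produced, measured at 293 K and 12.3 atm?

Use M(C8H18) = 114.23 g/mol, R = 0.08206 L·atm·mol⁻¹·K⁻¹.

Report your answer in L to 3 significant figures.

n(C8H18) = 945 / 114.23 = 8.273 mol
n(O2) = PV/RT = (1.22 × 1030) / (0.08206 × 300.65) = 50.93 mol
For 8.273 mol C8H18, stoichiometry requires (25/2) × 8.273 = 103.4 mol O2; 50.93 mol is available, so O2 is limiting.
n(CO2) = (16/25) × 50.93 = 32.60 mol
V(CO2) = nRT/P = 32.60 × 0.08206 × 293 / 12.3 = 63.73 L

63.7 L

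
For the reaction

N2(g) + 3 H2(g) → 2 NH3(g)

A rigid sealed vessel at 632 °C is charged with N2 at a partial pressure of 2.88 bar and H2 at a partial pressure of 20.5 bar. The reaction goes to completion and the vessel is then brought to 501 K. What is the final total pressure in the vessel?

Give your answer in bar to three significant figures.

With V and T fixed, P_i ∝ n_i, so the mole ratios apply directly to partial pressures at 632 °C.
P(H2) required for 2.88 bar of N2 = (3/1) × 2.88 = 8.640 bar; available 20.5 bar, so N2 is limiting.
P(H2) remaining = 20.5 − (3/1) × 2.88 = 11.86 bar
P(gaseous products) = (2)/1 × 2.88 = 5.760 bar
P_total at 632 °C = 11.86 + 5.760 = 17.62 bar
Scaling to 501 K: P = 17.62 × 501/905.15 = 9.753 bar

9.75 bar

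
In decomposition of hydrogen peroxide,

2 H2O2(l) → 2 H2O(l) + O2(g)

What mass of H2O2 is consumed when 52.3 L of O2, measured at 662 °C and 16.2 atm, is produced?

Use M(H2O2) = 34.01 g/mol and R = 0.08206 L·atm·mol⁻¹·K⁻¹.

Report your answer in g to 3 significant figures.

751 g

n(O2) = PV/RT = (16.2 × 52.3) / (0.08206 × 935.15) = 11.04 mol
n(H2O2) = (2/1) × 11.04 = 22.08 mol
m(H2O2) = 22.08 × 34.01 = 750.9 g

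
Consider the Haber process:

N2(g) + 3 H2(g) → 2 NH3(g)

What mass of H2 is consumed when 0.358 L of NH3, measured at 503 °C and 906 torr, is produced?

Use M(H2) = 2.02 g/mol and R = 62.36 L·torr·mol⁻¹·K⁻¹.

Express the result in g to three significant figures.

0.0203 g

n(NH3) = PV/RT = (906 × 0.358) / (62.36 × 776.15) = 0.006701 mol
n(H2) = (3/2) × 0.006701 = 0.01005 mol
m(H2) = 0.01005 × 2.02 = 0.02030 g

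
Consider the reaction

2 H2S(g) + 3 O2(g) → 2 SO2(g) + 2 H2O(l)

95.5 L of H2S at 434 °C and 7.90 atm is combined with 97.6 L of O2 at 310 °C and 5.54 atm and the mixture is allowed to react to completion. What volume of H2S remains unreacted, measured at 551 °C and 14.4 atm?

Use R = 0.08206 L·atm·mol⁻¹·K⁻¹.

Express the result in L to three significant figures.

n(H2S) = PV/RT = (7.90 × 95.5) / (0.08206 × 707.15) = 13.00 mol
n(O2) = PV/RT = (5.54 × 97.6) / (0.08206 × 583.15) = 11.30 mol
For 13.00 mol H2S, stoichiometry requires (3/2) × 13.00 = 19.50 mol O2; 11.30 mol is available, so O2 is limiting.
n(H2S) consumed = (2/3) × 11.30 = 7.533 mol; remaining = 13.00 − 7.533 = 5.467 mol
V(H2S) = nRT/P = 5.467 × 0.08206 × 824.15 / 14.4 = 25.68 L

25.7 L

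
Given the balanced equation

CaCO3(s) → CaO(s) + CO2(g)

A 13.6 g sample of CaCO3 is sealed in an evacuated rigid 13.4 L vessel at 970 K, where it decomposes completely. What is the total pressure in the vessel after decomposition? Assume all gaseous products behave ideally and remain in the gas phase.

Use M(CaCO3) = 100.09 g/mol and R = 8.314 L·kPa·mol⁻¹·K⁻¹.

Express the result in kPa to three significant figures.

81.8 kPa

n(CaCO3) = 13.6 / 100.09 = 0.1359 mol
n(gas produced) = (1/1) × 0.1359 = 0.1359 mol
P = nRT/V = 0.1359 × 8.314 × 970 / 13.4 = 81.79 kPa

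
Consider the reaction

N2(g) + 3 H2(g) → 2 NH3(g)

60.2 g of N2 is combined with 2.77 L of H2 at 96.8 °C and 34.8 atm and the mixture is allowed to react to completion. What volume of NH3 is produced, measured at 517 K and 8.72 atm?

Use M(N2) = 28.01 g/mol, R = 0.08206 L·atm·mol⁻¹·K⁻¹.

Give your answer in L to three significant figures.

n(N2) = 60.2 / 28.01 = 2.149 mol
n(H2) = PV/RT = (34.8 × 2.77) / (0.08206 × 369.95) = 3.175 mol
For 2.149 mol N2, stoichiometry requires (3/1) × 2.149 = 6.447 mol H2; 3.175 mol is available, so H2 is limiting.
n(NH3) = (2/3) × 3.175 = 2.117 mol
V(NH3) = nRT/P = 2.117 × 0.08206 × 517 / 8.72 = 10.30 L

10.3 L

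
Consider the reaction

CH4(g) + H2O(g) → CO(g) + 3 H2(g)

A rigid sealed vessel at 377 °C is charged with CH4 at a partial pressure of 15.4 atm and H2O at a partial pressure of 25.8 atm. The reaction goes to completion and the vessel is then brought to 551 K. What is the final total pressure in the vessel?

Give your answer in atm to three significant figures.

At constant V, partial pressures at 377 °C are proportional to moles, so apply stoichiometry directly to pressures.
P(H2O) required for 15.4 atm of CH4 = (1/1) × 15.4 = 15.40 atm; available 25.8 atm, so CH4 is limiting.
P(H2O) remaining = 25.8 − (1/1) × 15.4 = 10.40 atm
P(gaseous products) = (1+3)/1 × 15.4 = 61.60 atm
P_total at 377 °C = 10.40 + 61.60 = 72.00 atm
Scaling to 551 K: P = 72.00 × 551/650.15 = 61.02 atm

61.0 atm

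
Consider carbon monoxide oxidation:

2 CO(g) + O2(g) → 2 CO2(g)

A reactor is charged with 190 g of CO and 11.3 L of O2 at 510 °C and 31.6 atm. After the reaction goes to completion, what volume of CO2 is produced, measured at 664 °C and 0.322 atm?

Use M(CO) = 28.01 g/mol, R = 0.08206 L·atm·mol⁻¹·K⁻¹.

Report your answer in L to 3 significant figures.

1620 L

n(CO) = 190 / 28.01 = 6.783 mol
n(O2) = PV/RT = (31.6 × 11.3) / (0.08206 × 783.15) = 5.556 mol
For 6.783 mol CO, stoichiometry requires (1/2) × 6.783 = 3.392 mol O2; 5.556 mol is available, so CO is limiting.
n(CO2) = (2/2) × 6.783 = 6.783 mol
V(CO2) = nRT/P = 6.783 × 0.08206 × 937.15 / 0.322 = 1620 L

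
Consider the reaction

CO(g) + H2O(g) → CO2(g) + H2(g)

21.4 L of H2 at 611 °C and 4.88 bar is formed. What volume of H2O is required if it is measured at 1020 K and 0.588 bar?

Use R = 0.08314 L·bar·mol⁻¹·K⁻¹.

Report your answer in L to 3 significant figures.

n(H2) = PV/RT = (4.88 × 21.4) / (0.08314 × 884.15) = 1.421 mol
n(H2O) = (1/1) × 1.421 = 1.421 mol
V = nRT/P = 1.421 × 0.08314 × 1020 / 0.588 = 204.9 L

205 L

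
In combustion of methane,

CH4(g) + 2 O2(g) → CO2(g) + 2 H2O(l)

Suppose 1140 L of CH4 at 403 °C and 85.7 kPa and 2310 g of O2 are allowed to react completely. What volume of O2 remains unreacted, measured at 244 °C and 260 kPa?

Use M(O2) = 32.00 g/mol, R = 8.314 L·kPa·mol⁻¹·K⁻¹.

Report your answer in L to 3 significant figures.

n(CH4) = PV/RT = (85.7 × 1140) / (8.314 × 676.15) = 17.38 mol
n(O2) = 2310 / 32.00 = 72.19 mol
For 17.38 mol CH4, stoichiometry requires (2/1) × 17.38 = 34.76 mol O2; 72.19 mol is available, so CH4 is limiting.
n(O2) consumed = (2/1) × 17.38 = 34.76 mol; remaining = 72.19 − 34.76 = 37.43 mol
V(O2) = nRT/P = 37.43 × 8.314 × 517.15 / 260 = 619.0 L

619 L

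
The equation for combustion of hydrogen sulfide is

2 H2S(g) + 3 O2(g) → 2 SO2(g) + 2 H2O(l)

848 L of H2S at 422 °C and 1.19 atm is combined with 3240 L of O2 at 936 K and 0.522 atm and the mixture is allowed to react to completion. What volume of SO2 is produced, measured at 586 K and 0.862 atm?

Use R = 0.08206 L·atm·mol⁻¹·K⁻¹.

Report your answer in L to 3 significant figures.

n(H2S) = PV/RT = (1.19 × 848) / (0.08206 × 695.15) = 17.69 mol
n(O2) = PV/RT = (0.522 × 3240) / (0.08206 × 936) = 22.02 mol
For 17.69 mol H2S, stoichiometry requires (3/2) × 17.69 = 26.54 mol O2; 22.02 mol is available, so O2 is limiting.
n(SO2) = (2/3) × 22.02 = 14.68 mol
V(SO2) = nRT/P = 14.68 × 0.08206 × 586 / 0.862 = 818.9 L

819 L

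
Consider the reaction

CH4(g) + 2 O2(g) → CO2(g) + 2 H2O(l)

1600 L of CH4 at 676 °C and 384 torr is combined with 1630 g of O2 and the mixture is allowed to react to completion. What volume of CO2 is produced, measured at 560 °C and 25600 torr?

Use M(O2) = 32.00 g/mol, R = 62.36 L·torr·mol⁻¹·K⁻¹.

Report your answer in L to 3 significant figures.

21.1 L

n(CH4) = PV/RT = (384 × 1600) / (62.36 × 949.15) = 10.38 mol
n(O2) = 1630 / 32.00 = 50.94 mol
For 10.38 mol CH4, stoichiometry requires (2/1) × 10.38 = 20.76 mol O2; 50.94 mol is available, so CH4 is limiting.
n(CO2) = (1/1) × 10.38 = 10.38 mol
V(CO2) = nRT/P = 10.38 × 62.36 × 833.15 / 25600 = 21.07 L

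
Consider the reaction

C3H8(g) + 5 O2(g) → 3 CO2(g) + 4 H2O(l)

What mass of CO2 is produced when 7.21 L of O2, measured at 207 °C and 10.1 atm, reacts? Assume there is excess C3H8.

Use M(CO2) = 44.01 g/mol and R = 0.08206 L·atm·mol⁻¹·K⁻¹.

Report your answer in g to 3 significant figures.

48.8 g

n(O2) = PV/RT = (10.1 × 7.21) / (0.08206 × 480.15) = 1.848 mol
n(CO2) = (3/5) × 1.848 = 1.109 mol
m(CO2) = 1.109 × 44.01 = 48.81 g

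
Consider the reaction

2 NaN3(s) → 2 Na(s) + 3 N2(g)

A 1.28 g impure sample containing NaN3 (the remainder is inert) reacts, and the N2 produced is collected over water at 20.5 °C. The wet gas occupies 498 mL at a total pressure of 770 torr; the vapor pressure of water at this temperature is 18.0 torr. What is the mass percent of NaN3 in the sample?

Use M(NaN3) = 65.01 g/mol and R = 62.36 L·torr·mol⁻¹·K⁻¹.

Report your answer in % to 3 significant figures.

69.2 %

P(N2) = 770 − 18.0 = 752.0 torr
n(N2) = PV/RT = (752.0 × 0.4980) / (62.36 × 293.65) = 0.02045 mol
n(NaN3) = (2/3) × 0.02045 = 0.01363 mol
m(NaN3) = 0.01363 × 65.01 = 0.8861 g
%NaN3 = 0.8861 / 1.28 × 100 = 69.23%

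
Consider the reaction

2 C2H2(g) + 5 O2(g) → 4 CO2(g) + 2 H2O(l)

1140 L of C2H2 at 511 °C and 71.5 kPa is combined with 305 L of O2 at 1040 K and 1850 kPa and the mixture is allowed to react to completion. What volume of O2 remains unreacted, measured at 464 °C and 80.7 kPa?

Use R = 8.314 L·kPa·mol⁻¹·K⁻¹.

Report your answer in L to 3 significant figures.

2580 L

n(C2H2) = PV/RT = (71.5 × 1140) / (8.314 × 784.15) = 12.50 mol
n(O2) = PV/RT = (1850 × 305) / (8.314 × 1040) = 65.26 mol
For 12.50 mol C2H2, stoichiometry requires (5/2) × 12.50 = 31.25 mol O2; 65.26 mol is available, so C2H2 is limiting.
n(O2) consumed = (5/2) × 12.50 = 31.25 mol; remaining = 65.26 − 31.25 = 34.01 mol
V(O2) = nRT/P = 34.01 × 8.314 × 737.15 / 80.7 = 2583 L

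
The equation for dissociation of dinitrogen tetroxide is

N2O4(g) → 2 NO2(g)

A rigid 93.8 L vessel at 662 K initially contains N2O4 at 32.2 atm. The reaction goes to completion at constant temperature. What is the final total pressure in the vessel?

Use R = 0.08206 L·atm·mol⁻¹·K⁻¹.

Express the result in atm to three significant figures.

At constant T and V, P ∝ n(gas): 1 mol gas → 2 mol gas.
P_final = (2/1) × 32.2 = 64.40 atm

64.4 atm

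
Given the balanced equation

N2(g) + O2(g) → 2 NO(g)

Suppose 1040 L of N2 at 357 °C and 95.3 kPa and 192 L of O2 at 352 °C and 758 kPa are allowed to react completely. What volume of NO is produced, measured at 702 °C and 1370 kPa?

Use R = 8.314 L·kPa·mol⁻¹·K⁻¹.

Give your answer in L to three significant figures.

n(N2) = PV/RT = (95.3 × 1040) / (8.314 × 630.15) = 18.92 mol
n(O2) = PV/RT = (758 × 192) / (8.314 × 625.15) = 28.00 mol
For 18.92 mol N2, stoichiometry requires (1/1) × 18.92 = 18.92 mol O2; 28.00 mol is available, so N2 is limiting.
n(NO) = (2/1) × 18.92 = 37.84 mol
V(NO) = nRT/P = 37.84 × 8.314 × 975.15 / 1370 = 223.9 L

224 L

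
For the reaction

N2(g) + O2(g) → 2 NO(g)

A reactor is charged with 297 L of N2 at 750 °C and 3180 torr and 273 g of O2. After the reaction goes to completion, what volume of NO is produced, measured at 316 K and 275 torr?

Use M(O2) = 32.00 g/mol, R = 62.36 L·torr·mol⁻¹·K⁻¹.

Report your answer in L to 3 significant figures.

n(N2) = PV/RT = (3180 × 297) / (62.36 × 1023.15) = 14.80 mol
n(O2) = 273 / 32.00 = 8.531 mol
For 14.80 mol N2, stoichiometry requires (1/1) × 14.80 = 14.80 mol O2; 8.531 mol is available, so O2 is limiting.
n(NO) = (2/1) × 8.531 = 17.06 mol
V(NO) = nRT/P = 17.06 × 62.36 × 316 / 275 = 1222 L

1220 L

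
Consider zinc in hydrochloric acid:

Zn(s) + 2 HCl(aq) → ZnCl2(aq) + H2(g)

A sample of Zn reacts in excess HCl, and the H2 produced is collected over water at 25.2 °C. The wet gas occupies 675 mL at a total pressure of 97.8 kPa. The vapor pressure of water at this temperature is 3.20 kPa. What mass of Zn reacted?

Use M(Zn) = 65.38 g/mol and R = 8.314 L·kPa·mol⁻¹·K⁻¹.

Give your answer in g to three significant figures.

P(H2) = 97.8 − 3.20 = 94.60 kPa
n(H2) = PV/RT = (94.60 × 0.6750) / (8.314 × 298.35) = 0.02574 mol
n(Zn) = (1/1) × 0.02574 = 0.02574 mol
m(Zn) = 0.02574 × 65.38 = 1.683 g

1.68 g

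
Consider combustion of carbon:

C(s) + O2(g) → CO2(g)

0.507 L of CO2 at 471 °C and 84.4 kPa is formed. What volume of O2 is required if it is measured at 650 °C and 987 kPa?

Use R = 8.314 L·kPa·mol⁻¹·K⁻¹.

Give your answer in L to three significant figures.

0.0538 L

n(CO2) = PV/RT = (84.4 × 0.507) / (8.314 × 744.15) = 0.006916 mol
n(O2) = (1/1) × 0.006916 = 0.006916 mol
V = nRT/P = 0.006916 × 8.314 × 923.15 / 987 = 0.05378 L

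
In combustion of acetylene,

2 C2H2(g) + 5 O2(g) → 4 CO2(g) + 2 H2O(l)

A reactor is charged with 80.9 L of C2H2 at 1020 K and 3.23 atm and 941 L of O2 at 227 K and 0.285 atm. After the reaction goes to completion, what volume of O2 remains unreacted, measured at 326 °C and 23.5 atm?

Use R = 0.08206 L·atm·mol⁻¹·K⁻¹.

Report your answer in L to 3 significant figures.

n(C2H2) = PV/RT = (3.23 × 80.9) / (0.08206 × 1020) = 3.122 mol
n(O2) = PV/RT = (0.285 × 941) / (0.08206 × 227) = 14.40 mol
For 3.122 mol C2H2, stoichiometry requires (5/2) × 3.122 = 7.805 mol O2; 14.40 mol is available, so C2H2 is limiting.
n(O2) consumed = (5/2) × 3.122 = 7.805 mol; remaining = 14.40 − 7.805 = 6.595 mol
V(O2) = nRT/P = 6.595 × 0.08206 × 599.15 / 23.5 = 13.80 L

13.8 L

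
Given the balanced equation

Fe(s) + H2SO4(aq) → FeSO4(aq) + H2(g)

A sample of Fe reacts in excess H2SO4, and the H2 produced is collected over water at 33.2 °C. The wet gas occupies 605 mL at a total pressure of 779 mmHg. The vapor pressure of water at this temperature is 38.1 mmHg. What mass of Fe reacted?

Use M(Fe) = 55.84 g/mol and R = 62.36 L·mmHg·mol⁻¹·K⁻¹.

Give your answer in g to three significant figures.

P(H2) = 779 − 38.1 = 740.9 mmHg
n(H2) = PV/RT = (740.9 × 0.6050) / (62.36 × 306.35) = 0.02346 mol
n(Fe) = (1/1) × 0.02346 = 0.02346 mol
m(Fe) = 0.02346 × 55.84 = 1.310 g

1.31 g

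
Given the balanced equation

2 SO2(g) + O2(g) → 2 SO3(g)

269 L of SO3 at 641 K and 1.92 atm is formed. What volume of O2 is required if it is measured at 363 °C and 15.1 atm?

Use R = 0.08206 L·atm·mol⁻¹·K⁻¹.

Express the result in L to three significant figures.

17.0 L

n(SO3) = PV/RT = (1.92 × 269) / (0.08206 × 641) = 9.819 mol
n(O2) = (1/2) × 9.819 = 4.910 mol
V = nRT/P = 4.910 × 0.08206 × 636.15 / 15.1 = 16.97 L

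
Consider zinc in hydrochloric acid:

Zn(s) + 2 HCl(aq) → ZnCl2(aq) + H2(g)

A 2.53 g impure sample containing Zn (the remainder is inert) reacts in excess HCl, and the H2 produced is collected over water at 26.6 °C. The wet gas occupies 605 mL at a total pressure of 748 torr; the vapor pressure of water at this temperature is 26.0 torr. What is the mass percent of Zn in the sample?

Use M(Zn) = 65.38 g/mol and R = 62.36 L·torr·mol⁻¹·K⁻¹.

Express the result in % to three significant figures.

60.4 %

P(H2) = 748 − 26.0 = 722.0 torr
n(H2) = PV/RT = (722.0 × 0.6050) / (62.36 × 299.75) = 0.02337 mol
n(Zn) = (1/1) × 0.02337 = 0.02337 mol
m(Zn) = 0.02337 × 65.38 = 1.528 g
%Zn = 1.528 / 2.53 × 100 = 60.40%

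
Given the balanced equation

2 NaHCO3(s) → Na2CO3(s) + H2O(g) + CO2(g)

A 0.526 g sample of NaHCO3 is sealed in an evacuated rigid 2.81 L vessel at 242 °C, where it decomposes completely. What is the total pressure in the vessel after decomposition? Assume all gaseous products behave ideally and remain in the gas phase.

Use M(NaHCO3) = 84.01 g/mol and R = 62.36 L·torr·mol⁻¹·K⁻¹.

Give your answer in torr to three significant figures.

71.6 torr

n(NaHCO3) = 0.526 / 84.01 = 0.006261 mol
n(gas produced) = (2/2) × 0.006261 = 0.006261 mol
P = nRT/V = 0.006261 × 62.36 × 515.15 / 2.81 = 71.58 torr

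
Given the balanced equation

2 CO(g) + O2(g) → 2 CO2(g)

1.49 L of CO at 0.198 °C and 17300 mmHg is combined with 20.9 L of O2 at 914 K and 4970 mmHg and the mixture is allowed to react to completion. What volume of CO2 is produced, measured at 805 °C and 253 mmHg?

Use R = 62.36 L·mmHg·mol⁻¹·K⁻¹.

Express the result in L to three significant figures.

n(CO) = PV/RT = (17300 × 1.49) / (62.36 × 273.348) = 1.512 mol
n(O2) = PV/RT = (4970 × 20.9) / (62.36 × 914) = 1.822 mol
For 1.512 mol CO, stoichiometry requires (1/2) × 1.512 = 0.7560 mol O2; 1.822 mol is available, so CO is limiting.
n(CO2) = (2/2) × 1.512 = 1.512 mol
V(CO2) = nRT/P = 1.512 × 62.36 × 1078.15 / 253 = 401.8 L

402 L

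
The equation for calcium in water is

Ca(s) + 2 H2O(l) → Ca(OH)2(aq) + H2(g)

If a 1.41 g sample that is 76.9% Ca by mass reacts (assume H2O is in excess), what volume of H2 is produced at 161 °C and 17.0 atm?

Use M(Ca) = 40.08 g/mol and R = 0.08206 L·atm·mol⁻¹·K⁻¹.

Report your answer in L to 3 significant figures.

mass of Ca = 1.41 × 76.9/100 = 1.084 g
n(Ca) = 1.084 / 40.08 = 0.02705 mol
n(H2) = (1/1) × 0.02705 = 0.02705 mol
V = nRT/P = 0.02705 × 0.08206 × 434.15 / 17.0 = 0.05669 L

0.0567 L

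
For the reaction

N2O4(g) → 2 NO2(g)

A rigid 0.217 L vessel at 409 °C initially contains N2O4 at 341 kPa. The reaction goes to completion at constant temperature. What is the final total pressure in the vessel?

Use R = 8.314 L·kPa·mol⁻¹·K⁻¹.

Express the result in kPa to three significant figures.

682 kPa

Rigid vessel, constant T ⇒ P scales with total gas moles (1 → 2).
P_final = (2/1) × 341 = 682.0 kPa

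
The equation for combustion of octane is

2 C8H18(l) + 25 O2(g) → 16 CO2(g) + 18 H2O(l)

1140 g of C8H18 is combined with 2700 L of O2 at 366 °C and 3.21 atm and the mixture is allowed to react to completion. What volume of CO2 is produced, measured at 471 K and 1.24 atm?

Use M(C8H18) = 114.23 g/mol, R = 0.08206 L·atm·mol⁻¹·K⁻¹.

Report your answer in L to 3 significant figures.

n(C8H18) = 1140 / 114.23 = 9.980 mol
n(O2) = PV/RT = (3.21 × 2700) / (0.08206 × 639.15) = 165.2 mol
For 9.980 mol C8H18, stoichiometry requires (25/2) × 9.980 = 124.8 mol O2; 165.2 mol is available, so C8H18 is limiting.
n(CO2) = (16/2) × 9.980 = 79.84 mol
V(CO2) = nRT/P = 79.84 × 0.08206 × 471 / 1.24 = 2489 L

2490 L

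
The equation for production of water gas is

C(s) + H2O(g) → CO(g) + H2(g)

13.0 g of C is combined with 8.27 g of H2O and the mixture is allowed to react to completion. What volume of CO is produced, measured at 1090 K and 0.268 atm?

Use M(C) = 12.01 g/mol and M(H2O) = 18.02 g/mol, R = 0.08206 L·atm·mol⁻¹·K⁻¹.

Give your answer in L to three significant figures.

n(C) = 13.0 / 12.01 = 1.082 mol
n(H2O) = 8.27 / 18.02 = 0.4589 mol
For 1.082 mol C, stoichiometry requires (1/1) × 1.082 = 1.082 mol H2O; 0.4589 mol is available, so H2O is limiting.
n(CO) = (1/1) × 0.4589 = 0.4589 mol
V(CO) = nRT/P = 0.4589 × 0.08206 × 1090 / 0.268 = 153.2 L

153 L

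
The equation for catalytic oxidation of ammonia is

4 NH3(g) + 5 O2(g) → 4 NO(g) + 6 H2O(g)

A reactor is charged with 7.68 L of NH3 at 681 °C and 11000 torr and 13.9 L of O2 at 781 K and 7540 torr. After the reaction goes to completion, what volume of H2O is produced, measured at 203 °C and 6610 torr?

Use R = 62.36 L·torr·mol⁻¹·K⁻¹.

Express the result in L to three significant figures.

9.57 L

n(NH3) = PV/RT = (11000 × 7.68) / (62.36 × 954.15) = 1.420 mol
n(O2) = PV/RT = (7540 × 13.9) / (62.36 × 781) = 2.152 mol
For 1.420 mol NH3, stoichiometry requires (5/4) × 1.420 = 1.775 mol O2; 2.152 mol is available, so NH3 is limiting.
n(H2O) = (6/4) × 1.420 = 2.130 mol
V(H2O) = nRT/P = 2.130 × 62.36 × 476.15 / 6610 = 9.568 L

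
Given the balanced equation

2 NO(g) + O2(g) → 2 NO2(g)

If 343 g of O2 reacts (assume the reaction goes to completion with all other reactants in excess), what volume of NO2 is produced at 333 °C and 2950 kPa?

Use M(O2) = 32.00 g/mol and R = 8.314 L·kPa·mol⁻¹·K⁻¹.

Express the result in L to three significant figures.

n(O2) = 343.0 / 32.00 = 10.72 mol
n(NO2) = (2/1) × 10.72 = 21.44 mol
V = nRT/P = 21.44 × 8.314 × 606.15 / 2950 = 36.63 L

36.6 L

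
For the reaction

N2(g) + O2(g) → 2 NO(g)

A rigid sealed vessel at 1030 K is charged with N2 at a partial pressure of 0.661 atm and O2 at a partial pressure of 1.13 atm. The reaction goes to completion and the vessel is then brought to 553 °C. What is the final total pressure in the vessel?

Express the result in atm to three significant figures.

Because the vessel is rigid and T is held at 1030 K, work the stoichiometry in partial pressures (P_i = n_iRT/V).
P(O2) required for 0.661 atm of N2 = (1/1) × 0.661 = 0.6610 atm; available 1.13 atm, so N2 is limiting.
P(O2) remaining = 1.13 − (1/1) × 0.661 = 0.4690 atm
P(gaseous products) = (2)/1 × 0.661 = 1.322 atm
P_total at 1030 K = 0.4690 + 1.322 = 1.791 atm
Scaling to 553 °C: P = 1.791 × 826.15/1030 = 1.437 atm

1.44 atm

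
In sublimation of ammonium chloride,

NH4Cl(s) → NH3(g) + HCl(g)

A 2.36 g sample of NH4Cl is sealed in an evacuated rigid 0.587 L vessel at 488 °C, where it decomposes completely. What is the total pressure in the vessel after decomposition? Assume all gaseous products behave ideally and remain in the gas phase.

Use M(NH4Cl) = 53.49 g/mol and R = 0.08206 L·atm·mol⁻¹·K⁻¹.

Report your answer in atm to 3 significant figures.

n(NH4Cl) = 2.36 / 53.49 = 0.04412 mol
n(gas produced) = (2/1) × 0.04412 = 0.08824 mol
P = nRT/V = 0.08824 × 0.08206 × 761.15 / 0.587 = 9.389 atm

9.39 atm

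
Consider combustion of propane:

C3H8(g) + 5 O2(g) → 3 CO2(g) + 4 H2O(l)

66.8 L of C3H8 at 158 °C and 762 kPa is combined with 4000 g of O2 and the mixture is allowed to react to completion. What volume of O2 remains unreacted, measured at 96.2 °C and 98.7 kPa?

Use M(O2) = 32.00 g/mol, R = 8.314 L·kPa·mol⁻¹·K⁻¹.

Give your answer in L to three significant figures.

n(C3H8) = PV/RT = (762 × 66.8) / (8.314 × 431.15) = 14.20 mol
n(O2) = 4000 / 32.00 = 125.0 mol
For 14.20 mol C3H8, stoichiometry requires (5/1) × 14.20 = 71.00 mol O2; 125.0 mol is available, so C3H8 is limiting.
n(O2) consumed = (5/1) × 14.20 = 71.00 mol; remaining = 125.0 − 71.00 = 54.00 mol
V(O2) = nRT/P = 54.00 × 8.314 × 369.35 / 98.7 = 1680 L

1680 L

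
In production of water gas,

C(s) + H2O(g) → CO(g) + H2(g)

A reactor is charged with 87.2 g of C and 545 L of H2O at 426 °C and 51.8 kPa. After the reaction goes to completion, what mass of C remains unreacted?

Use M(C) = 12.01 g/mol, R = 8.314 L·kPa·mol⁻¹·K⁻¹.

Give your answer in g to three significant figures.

28.9 g

n(C) = 87.2 / 12.01 = 7.261 mol
n(H2O) = PV/RT = (51.8 × 545) / (8.314 × 699.15) = 4.857 mol
For 7.261 mol C, stoichiometry requires (1/1) × 7.261 = 7.261 mol H2O; 4.857 mol is available, so H2O is limiting.
n(C) consumed = (1/1) × 4.857 = 4.857 mol; remaining = 7.261 − 4.857 = 2.404 mol
m(C) = 2.404 × 12.01 = 28.87 g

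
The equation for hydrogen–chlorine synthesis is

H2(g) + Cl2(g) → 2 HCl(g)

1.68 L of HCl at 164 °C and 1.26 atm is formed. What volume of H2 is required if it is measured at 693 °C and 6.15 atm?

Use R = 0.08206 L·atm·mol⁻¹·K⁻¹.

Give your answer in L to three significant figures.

0.380 L

n(HCl) = PV/RT = (1.26 × 1.68) / (0.08206 × 437.15) = 0.05901 mol
n(H2) = (1/2) × 0.05901 = 0.02950 mol
V = nRT/P = 0.02950 × 0.08206 × 966.15 / 6.15 = 0.3803 L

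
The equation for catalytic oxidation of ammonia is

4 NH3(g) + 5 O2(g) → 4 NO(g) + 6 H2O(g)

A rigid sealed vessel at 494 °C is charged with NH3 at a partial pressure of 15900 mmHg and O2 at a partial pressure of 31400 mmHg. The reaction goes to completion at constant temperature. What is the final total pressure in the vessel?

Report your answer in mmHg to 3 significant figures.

51300 mmHg

With V and T fixed, P_i ∝ n_i, so the mole ratios apply directly to partial pressures at 494 °C.
P(O2) required for 15900 mmHg of NH3 = (5/4) × 15900 = 19880 mmHg; available 31400 mmHg, so NH3 is limiting.
P(O2) remaining = 31400 − (5/4) × 15900 = 11520 mmHg
P(gaseous products) = (4+6)/4 × 15900 = 39750 mmHg
P_total at 494 °C = 11520 + 39750 = 51270 mmHg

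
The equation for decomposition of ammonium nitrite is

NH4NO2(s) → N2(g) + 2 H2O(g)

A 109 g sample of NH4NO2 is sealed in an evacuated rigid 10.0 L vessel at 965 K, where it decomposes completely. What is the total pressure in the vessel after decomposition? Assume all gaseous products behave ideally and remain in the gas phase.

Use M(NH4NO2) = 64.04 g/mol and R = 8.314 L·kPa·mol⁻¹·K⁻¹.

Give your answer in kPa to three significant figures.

4100 kPa

n(NH4NO2) = 109 / 64.04 = 1.702 mol
n(gas produced) = (3/1) × 1.702 = 5.106 mol
P = nRT/V = 5.106 × 8.314 × 965 / 10.0 = 4097 kPa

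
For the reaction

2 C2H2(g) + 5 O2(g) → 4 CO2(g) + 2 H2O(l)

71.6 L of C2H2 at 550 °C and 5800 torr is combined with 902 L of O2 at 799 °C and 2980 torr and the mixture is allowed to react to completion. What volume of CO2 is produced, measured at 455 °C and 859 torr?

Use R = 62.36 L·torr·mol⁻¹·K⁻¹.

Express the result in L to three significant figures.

855 L

n(C2H2) = PV/RT = (5800 × 71.6) / (62.36 × 823.15) = 8.090 mol
n(O2) = PV/RT = (2980 × 902) / (62.36 × 1072.15) = 40.20 mol
For 8.090 mol C2H2, stoichiometry requires (5/2) × 8.090 = 20.23 mol O2; 40.20 mol is available, so C2H2 is limiting.
n(CO2) = (4/2) × 8.090 = 16.18 mol
V(CO2) = nRT/P = 16.18 × 62.36 × 728.15 / 859 = 855.3 L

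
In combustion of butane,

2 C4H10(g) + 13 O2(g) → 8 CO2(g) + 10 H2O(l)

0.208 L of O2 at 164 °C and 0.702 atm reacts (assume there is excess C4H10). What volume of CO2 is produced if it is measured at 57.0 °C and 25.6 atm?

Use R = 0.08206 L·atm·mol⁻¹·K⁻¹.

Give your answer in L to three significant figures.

0.00265 L

n(O2) = PV/RT = (0.702 × 0.208) / (0.08206 × 437.15) = 0.004070 mol
n(CO2) = (8/13) × 0.004070 = 0.002505 mol
V = nRT/P = 0.002505 × 0.08206 × 330.15 / 25.6 = 0.002651 L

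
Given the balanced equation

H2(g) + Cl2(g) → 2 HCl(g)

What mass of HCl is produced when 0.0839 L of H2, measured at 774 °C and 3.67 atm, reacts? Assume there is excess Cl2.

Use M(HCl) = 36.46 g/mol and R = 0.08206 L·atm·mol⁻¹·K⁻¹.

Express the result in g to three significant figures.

0.261 g

n(H2) = PV/RT = (3.67 × 0.0839) / (0.08206 × 1047.15) = 0.003583 mol
n(HCl) = (2/1) × 0.003583 = 0.007166 mol
m(HCl) = 0.007166 × 36.46 = 0.2613 g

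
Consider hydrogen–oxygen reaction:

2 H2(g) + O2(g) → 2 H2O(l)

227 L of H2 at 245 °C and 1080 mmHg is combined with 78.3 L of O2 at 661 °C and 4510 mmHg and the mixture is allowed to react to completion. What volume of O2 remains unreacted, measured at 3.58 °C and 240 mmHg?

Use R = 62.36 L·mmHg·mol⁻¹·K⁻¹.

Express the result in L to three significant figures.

n(H2) = PV/RT = (1080 × 227) / (62.36 × 518.15) = 7.587 mol
n(O2) = PV/RT = (4510 × 78.3) / (62.36 × 934.15) = 6.062 mol
For 7.587 mol H2, stoichiometry requires (1/2) × 7.587 = 3.793 mol O2; 6.062 mol is available, so H2 is limiting.
n(O2) consumed = (1/2) × 7.587 = 3.793 mol; remaining = 6.062 − 3.793 = 2.269 mol
V(O2) = nRT/P = 2.269 × 62.36 × 276.73 / 240 = 163.1 L

163 L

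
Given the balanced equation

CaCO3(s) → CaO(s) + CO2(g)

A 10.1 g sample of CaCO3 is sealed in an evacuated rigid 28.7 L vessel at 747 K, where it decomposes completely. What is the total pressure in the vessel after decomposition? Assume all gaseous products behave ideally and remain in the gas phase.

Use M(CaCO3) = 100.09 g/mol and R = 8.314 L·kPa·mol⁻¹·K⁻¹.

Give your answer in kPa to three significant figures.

n(CaCO3) = 10.1 / 100.09 = 0.1009 mol
n(gas produced) = (1/1) × 0.1009 = 0.1009 mol
P = nRT/V = 0.1009 × 8.314 × 747 / 28.7 = 21.83 kPa

21.8 kPa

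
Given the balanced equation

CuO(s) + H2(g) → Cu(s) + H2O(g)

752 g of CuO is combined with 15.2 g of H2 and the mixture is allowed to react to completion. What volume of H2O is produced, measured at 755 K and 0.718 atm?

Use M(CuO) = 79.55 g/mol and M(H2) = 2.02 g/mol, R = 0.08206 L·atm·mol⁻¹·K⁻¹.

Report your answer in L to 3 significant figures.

n(CuO) = 752 / 79.55 = 9.453 mol
n(H2) = 15.2 / 2.02 = 7.525 mol
For 9.453 mol CuO, stoichiometry requires (1/1) × 9.453 = 9.453 mol H2; 7.525 mol is available, so H2 is limiting.
n(H2O) = (1/1) × 7.525 = 7.525 mol
V(H2O) = nRT/P = 7.525 × 0.08206 × 755 / 0.718 = 649.3 L

649 L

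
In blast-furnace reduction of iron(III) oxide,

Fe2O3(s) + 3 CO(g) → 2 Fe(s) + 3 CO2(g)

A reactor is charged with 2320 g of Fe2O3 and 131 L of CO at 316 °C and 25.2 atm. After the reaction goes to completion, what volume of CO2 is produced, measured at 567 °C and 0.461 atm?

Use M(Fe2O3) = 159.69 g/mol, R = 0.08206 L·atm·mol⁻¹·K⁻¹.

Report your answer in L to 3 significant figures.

n(Fe2O3) = 2320 / 159.69 = 14.53 mol
n(CO) = PV/RT = (25.2 × 131) / (0.08206 × 589.15) = 68.28 mol
For 14.53 mol Fe2O3, stoichiometry requires (3/1) × 14.53 = 43.59 mol CO; 68.28 mol is available, so Fe2O3 is limiting.
n(CO2) = (3/1) × 14.53 = 43.59 mol
V(CO2) = nRT/P = 43.59 × 0.08206 × 840.15 / 0.461 = 6519 L

6520 L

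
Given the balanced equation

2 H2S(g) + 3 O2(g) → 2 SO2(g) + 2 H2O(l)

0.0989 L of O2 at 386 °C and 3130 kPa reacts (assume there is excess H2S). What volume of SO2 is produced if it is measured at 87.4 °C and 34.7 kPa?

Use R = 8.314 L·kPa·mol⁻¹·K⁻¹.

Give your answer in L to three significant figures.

3.25 L

n(O2) = PV/RT = (3130 × 0.0989) / (8.314 × 659.15) = 0.05649 mol
n(SO2) = (2/3) × 0.05649 = 0.03766 mol
V = nRT/P = 0.03766 × 8.314 × 360.55 / 34.7 = 3.253 L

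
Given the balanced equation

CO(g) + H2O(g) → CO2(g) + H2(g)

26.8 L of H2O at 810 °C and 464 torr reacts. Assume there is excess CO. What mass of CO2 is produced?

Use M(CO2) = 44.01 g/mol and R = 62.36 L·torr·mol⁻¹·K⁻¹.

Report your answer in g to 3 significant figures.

n(H2O) = PV/RT = (464 × 26.8) / (62.36 × 1083.15) = 0.1841 mol
n(CO2) = (1/1) × 0.1841 = 0.1841 mol
m(CO2) = 0.1841 × 44.01 = 8.102 g

8.10 g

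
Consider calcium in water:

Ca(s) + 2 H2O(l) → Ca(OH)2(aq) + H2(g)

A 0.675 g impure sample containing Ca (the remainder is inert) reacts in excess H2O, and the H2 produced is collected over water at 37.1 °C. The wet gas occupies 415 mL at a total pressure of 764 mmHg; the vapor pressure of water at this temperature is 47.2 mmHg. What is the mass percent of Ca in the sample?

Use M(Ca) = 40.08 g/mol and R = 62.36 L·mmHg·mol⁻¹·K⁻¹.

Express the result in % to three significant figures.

91.3 %

P(H2) = 764 − 47.2 = 716.8 mmHg
n(H2) = PV/RT = (716.8 × 0.4150) / (62.36 × 310.25) = 0.01538 mol
n(Ca) = (1/1) × 0.01538 = 0.01538 mol
m(Ca) = 0.01538 × 40.08 = 0.6164 g
%Ca = 0.6164 / 0.675 × 100 = 91.32%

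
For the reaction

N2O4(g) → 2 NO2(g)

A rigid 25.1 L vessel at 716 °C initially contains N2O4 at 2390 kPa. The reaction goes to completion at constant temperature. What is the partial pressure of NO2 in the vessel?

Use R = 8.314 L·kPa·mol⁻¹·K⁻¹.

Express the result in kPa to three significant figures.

4780 kPa

n(N2O4)₀ = PV/RT = (2390 × 25.1) / (8.314 × 989.15) = 7.295 mol
n(NO2) = (2/1) × 7.295 = 14.59 mol
P(NO2) = nRT/V = 14.59 × 8.314 × 989.15 / 25.1 = 4780 kPa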